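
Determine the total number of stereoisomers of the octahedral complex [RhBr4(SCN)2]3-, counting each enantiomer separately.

2

There are 2 geometric isomers: SCN trans; SCN cis.
Each arrangement has an internal mirror plane or centre of symmetry, so none is chiral.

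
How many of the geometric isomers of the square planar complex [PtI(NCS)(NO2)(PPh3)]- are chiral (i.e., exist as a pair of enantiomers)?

0

Systematic placement gives 3 geometric isomers: (I/NO2 trans, NCS/PPh3 trans); (I/PPh3 trans, NCS/NO2 trans); (I/NCS trans, NO2/PPh3 trans).
Each arrangement has an internal mirror plane or centre of symmetry, so none is chiral.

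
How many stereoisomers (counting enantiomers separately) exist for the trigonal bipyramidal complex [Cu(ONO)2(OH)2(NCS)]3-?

6

Exhaustive case analysis gives 5 geometric isomers.
One of these lacks any improper symmetry element and so occurs as an enantiomeric pair, giving 5 + 1 = 6 stereoisomers in total.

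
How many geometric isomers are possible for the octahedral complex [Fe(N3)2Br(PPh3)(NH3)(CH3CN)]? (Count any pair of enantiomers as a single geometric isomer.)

Placing the ligands in turn and identifying arrangements related by rotation or reflection leaves 9 distinct geometric isomers.

9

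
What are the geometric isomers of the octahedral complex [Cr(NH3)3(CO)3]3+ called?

Working through the distinct placements yields 2 geometric isomers: NH3 mer; NH3 fac.

fac and mer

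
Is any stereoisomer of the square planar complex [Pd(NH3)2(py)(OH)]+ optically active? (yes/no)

A square has two trans pairs of vertices; adjacent vertices are cis.
Systematic placement gives 2 geometric isomers: NH3 cis; NH3 trans.
Each arrangement has an internal mirror plane or centre of symmetry, so none is chiral.

no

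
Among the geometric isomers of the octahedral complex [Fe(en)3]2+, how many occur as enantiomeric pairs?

An octahedron has six vertices in three trans pairs; every non-trans pair is cis.
Each en is bidentate and must span two cis positions.
Only one geometric arrangement is possible; it has no improper symmetry element, so it exists as a pair of enantiomers (2 stereoisomers).

1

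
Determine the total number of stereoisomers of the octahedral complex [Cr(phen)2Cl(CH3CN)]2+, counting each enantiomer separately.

3

The six octahedral sites form three mutually perpendicular trans pairs.
Each phen is bidentate and must span two cis positions.
The distinct arrangements are (2 in all): Cl and CH3CN mutually trans; Cl and CH3CN mutually cis (chiral).
One of these lacks any improper symmetry element and so occurs as an enantiomeric pair, giving 2 + 1 = 3 stereoisomers in total.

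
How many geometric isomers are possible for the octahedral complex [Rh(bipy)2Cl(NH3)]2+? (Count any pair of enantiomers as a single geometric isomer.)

Each bipy is bidentate and must span two cis positions.
Systematic placement gives 2 geometric isomers: Cl and NH3 mutually trans; Cl and NH3 mutually cis (chiral).

2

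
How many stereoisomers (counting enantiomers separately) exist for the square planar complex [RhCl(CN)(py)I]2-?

3

A square has two trans pairs of vertices; adjacent vertices are cis.
Working through the distinct placements yields 3 geometric isomers: (CN/I trans, Cl/py trans); (CN/py trans, Cl/I trans); (CN/Cl trans, I/py trans).
Each arrangement has an internal mirror plane or centre of symmetry, so none is chiral.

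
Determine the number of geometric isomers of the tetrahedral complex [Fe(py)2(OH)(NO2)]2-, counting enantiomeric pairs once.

In a tetrahedral complex all four positions are equivalent and every pair of ligands is adjacent — there is no cis/trans distinction.
Only one geometric arrangement is possible.

1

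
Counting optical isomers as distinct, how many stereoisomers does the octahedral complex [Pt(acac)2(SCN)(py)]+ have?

3

The six octahedral sites form three mutually perpendicular trans pairs.
Each acac is bidentate and must span two cis positions.
The distinct arrangements are (2 in all): SCN and py mutually cis (chiral); SCN and py mutually trans.
One of these lacks any improper symmetry element and so occurs as an enantiomeric pair, giving 2 + 1 = 3 stereoisomers in total.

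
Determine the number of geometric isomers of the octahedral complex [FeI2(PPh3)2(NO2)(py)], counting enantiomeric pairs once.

There are 6 geometric isomers: I trans, PPh3 cis; I trans, PPh3 trans; I cis, PPh3 cis (3 arrangements, 2 chiral); I cis, PPh3 trans.

6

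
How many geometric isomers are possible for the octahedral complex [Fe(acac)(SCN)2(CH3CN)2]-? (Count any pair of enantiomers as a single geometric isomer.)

3

An octahedron has six vertices in three trans pairs; every non-trans pair is cis.
Each acac is bidentate and must span two cis positions.
There are 3 geometric isomers: SCN cis, CH3CN trans; SCN cis, CH3CN cis (chiral); SCN trans, CH3CN cis.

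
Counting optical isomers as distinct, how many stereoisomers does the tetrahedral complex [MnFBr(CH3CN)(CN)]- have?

2

In a tetrahedral complex all four positions are equivalent and every pair of ligands is adjacent — there is no cis/trans distinction.
Only one geometric arrangement is possible; it has no improper symmetry element, so it exists as a pair of enantiomers (2 stereoisomers).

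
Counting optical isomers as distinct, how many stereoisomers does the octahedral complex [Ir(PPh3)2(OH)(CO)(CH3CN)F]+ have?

15

The six octahedral sites form three mutually perpendicular trans pairs.
Placing the ligands in turn and identifying arrangements related by rotation or reflection leaves 9 distinct geometric isomers.
Of these, 6 lack any improper symmetry element and so occur as enantiomeric pairs, giving 9 + 6 = 15 stereoisomers in total.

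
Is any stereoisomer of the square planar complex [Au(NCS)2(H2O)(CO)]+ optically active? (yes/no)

no

In a square planar complex each vertex has one trans partner and two cis neighbours.
Systematic placement gives 2 geometric isomers: NCS cis; NCS trans.
Each arrangement has an internal mirror plane or centre of symmetry, so none is chiral.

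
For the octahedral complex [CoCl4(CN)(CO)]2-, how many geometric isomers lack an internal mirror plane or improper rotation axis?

An octahedron has six vertices in three trans pairs; every non-trans pair is cis.
There are 2 geometric isomers: CN and CO mutually trans; CN and CO mutually cis.
Each arrangement has an internal mirror plane or centre of symmetry, so none is chiral.

0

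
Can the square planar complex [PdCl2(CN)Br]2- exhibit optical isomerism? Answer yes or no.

A square has two trans pairs of vertices; adjacent vertices are cis.
Systematic placement gives 2 geometric isomers: Cl cis; Cl trans.
Each arrangement has an internal mirror plane or centre of symmetry, so none is chiral.

no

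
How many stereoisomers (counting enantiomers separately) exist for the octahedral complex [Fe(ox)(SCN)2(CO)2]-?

An octahedron has six vertices in three trans pairs; every non-trans pair is cis.
Each ox is bidentate and must span two cis positions.
Systematic placement gives 3 geometric isomers: SCN cis, CO trans; SCN cis, CO cis (chiral); SCN trans, CO cis.
One of these lacks any improper symmetry element and so occurs as an enantiomeric pair, giving 3 + 1 = 4 stereoisomers in total.

4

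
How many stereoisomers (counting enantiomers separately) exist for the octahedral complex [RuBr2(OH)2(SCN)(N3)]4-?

8

The six octahedral sites form three mutually perpendicular trans pairs.
The distinct arrangements are (6 in all): Br trans, OH cis; Br trans, OH trans; Br cis, OH cis (3 arrangements, 2 chiral); Br cis, OH trans.
Of these, 2 lack any improper symmetry element and so occur as enantiomeric pairs, giving 6 + 2 = 8 stereoisomers in total.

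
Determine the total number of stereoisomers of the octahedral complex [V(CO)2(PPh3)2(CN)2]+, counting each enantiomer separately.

In an octahedral complex each vertex has one trans partner and four cis neighbours.
Systematic placement gives 5 geometric isomers: CO trans, PPh3 trans, CN trans; CO cis, PPh3 cis, CN trans; CO cis, PPh3 trans, CN cis; CO cis, PPh3 cis, CN cis (chiral); CO trans, PPh3 cis, CN cis.
One of these lacks any improper symmetry element and so occurs as an enantiomeric pair, giving 5 + 1 = 6 stereoisomers in total.

6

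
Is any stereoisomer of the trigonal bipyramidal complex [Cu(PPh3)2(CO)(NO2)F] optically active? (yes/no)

In a trigonal bipyramid the two axial positions differ from the three equatorial ones.
Exhaustive case analysis gives 7 geometric isomers.
Of these, 3 lack any improper symmetry element and so occur as enantiomeric pairs, giving 7 + 3 = 10 stereoisomers in total.

yes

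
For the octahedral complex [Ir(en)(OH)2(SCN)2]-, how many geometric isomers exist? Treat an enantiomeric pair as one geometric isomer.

3

An octahedron has six vertices in three trans pairs; every non-trans pair is cis.
Each en is bidentate and must span two cis positions.
The distinct arrangements are (3 in all): OH trans, SCN cis; OH cis, SCN cis (chiral); OH cis, SCN trans.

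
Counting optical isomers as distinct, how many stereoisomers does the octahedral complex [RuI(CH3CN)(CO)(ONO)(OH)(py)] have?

Placing the ligands in turn and identifying arrangements related by rotation or reflection leaves 15 distinct geometric isomers.
Of these, 15 lack any improper symmetry element and so occur as enantiomeric pairs, giving 15 + 15 = 30 stereoisomers in total.

30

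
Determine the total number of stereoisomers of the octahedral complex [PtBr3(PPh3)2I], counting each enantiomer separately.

3

There are 3 geometric isomers: Br mer, PPh3 trans; Br mer, PPh3 cis; Br fac, PPh3 cis.
Each arrangement has an internal mirror plane or centre of symmetry, so none is chiral.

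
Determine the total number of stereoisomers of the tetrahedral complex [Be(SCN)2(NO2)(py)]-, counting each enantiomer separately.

In a tetrahedral complex all four positions are equivalent and every pair of ligands is adjacent — there is no cis/trans distinction.
Only one geometric arrangement is possible.

1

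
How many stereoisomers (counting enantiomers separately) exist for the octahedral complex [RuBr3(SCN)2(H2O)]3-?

3

Systematic placement gives 3 geometric isomers: Br mer, SCN trans; Br mer, SCN cis; Br fac, SCN cis.
Each arrangement has an internal mirror plane or centre of symmetry, so none is chiral.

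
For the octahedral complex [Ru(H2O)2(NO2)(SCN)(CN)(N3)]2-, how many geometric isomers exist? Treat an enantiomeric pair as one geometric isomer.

In an octahedral complex each vertex has one trans partner and four cis neighbours.
Exhaustive case analysis gives 9 geometric isomers.

9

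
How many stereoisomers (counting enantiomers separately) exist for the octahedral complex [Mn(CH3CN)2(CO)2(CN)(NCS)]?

8

The six octahedral sites form three mutually perpendicular trans pairs.
Systematic placement gives 6 geometric isomers: CH3CN trans, CO cis; CH3CN trans, CO trans; CH3CN cis, CO cis (3 arrangements, 2 chiral); CH3CN cis, CO trans.
Of these, 2 lack any improper symmetry element and so occur as enantiomeric pairs, giving 6 + 2 = 8 stereoisomers in total.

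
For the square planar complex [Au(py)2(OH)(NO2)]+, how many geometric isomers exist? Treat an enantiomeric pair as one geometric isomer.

A square has two trans pairs of vertices; adjacent vertices are cis.
There are 2 geometric isomers: py cis; py trans.

2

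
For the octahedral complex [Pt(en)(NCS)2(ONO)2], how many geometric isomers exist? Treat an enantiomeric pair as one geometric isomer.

The six octahedral sites form three mutually perpendicular trans pairs.
Each en is bidentate and must span two cis positions.
The distinct arrangements are (3 in all): NCS trans, ONO cis; NCS cis, ONO cis (chiral); NCS cis, ONO trans.

3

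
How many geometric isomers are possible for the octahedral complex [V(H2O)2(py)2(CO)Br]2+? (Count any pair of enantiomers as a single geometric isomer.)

6

Working through the distinct placements yields 6 geometric isomers: H2O trans, py trans; H2O cis, py cis (3 arrangements, 2 chiral); H2O cis, py trans; H2O trans, py cis.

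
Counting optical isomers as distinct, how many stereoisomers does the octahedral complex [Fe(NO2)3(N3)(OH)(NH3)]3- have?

An octahedron has six vertices in three trans pairs; every non-trans pair is cis.
Systematic placement gives 4 geometric isomers: NO2 mer (3 arrangements); NO2 fac (chiral).
One of these lacks any improper symmetry element and so occurs as an enantiomeric pair, giving 4 + 1 = 5 stereoisomers in total.

5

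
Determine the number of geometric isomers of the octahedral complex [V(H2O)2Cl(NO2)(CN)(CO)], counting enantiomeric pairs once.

Systematic enumeration (placing each ligand type in turn and discarding arrangements equivalent by rotation or reflection) gives 9 geometric isomers.

9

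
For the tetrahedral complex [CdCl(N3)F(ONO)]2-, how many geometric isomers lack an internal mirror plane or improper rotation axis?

1

Only one geometric arrangement is possible; it has no improper symmetry element, so it exists as a pair of enantiomers (2 stereoisomers).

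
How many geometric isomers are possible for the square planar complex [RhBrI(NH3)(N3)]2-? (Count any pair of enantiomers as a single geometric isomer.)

3

A square has two trans pairs of vertices; adjacent vertices are cis.
Working through the distinct placements yields 3 geometric isomers: (Br/N3 trans, I/NH3 trans); (Br/NH3 trans, I/N3 trans); (Br/I trans, N3/NH3 trans).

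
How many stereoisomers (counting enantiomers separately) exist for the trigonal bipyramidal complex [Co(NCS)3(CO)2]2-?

3

In a trigonal bipyramid the two axial positions differ from the three equatorial ones.
Systematic placement gives 3 geometric isomers: CO both axial; CO one axial, one equatorial; CO both equatorial.
Each arrangement has an internal mirror plane or centre of symmetry, so none is chiral.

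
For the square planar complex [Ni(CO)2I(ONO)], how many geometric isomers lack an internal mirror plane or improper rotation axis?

In a square planar complex each vertex has one trans partner and two cis neighbours.
Working through the distinct placements yields 2 geometric isomers: CO cis; CO trans.
Each arrangement has an internal mirror plane or centre of symmetry, so none is chiral.

0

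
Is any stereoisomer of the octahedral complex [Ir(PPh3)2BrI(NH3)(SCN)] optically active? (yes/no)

yes

An octahedron has six vertices in three trans pairs; every non-trans pair is cis.
Systematic enumeration (placing each ligand type in turn and discarding arrangements equivalent by rotation or reflection) gives 9 geometric isomers.
Of these, 6 lack any improper symmetry element and so occur as enantiomeric pairs, giving 9 + 6 = 15 stereoisomers in total.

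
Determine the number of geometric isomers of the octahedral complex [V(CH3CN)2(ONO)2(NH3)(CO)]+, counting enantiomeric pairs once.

6

There are 6 geometric isomers: CH3CN trans, ONO trans; CH3CN trans, ONO cis; CH3CN cis, ONO trans; CH3CN cis, ONO cis (3 arrangements, 2 chiral).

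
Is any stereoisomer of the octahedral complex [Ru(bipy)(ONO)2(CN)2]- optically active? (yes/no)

In an octahedral complex each vertex has one trans partner and four cis neighbours.
Each bipy is bidentate and must span two cis positions.
The distinct arrangements are (3 in all): ONO cis, CN trans; ONO cis, CN cis (chiral); ONO trans, CN cis.
One of these lacks any improper symmetry element and so occurs as an enantiomeric pair, giving 3 + 1 = 4 stereoisomers in total.

yes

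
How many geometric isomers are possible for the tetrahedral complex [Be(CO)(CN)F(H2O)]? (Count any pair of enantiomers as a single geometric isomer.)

All four vertices of a tetrahedron are equivalent and mutually adjacent, so cis/trans isomerism cannot arise.
Only one geometric arrangement is possible; it has no improper symmetry element, so it exists as a pair of enantiomers (2 stereoisomers).

1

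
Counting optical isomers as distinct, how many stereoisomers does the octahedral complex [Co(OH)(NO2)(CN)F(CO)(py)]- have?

In an octahedral complex each vertex has one trans partner and four cis neighbours.
Placing the ligands in turn and identifying arrangements related by rotation or reflection leaves 15 distinct geometric isomers.
Of these, 15 lack any improper symmetry element and so occur as enantiomeric pairs, giving 15 + 15 = 30 stereoisomers in total.

30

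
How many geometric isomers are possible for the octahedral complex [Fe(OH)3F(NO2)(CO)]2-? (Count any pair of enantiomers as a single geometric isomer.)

4

An octahedron has six vertices in three trans pairs; every non-trans pair is cis.
Systematic placement gives 4 geometric isomers: OH mer (3 arrangements); OH fac (chiral).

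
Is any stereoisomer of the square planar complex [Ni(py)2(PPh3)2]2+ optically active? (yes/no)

no

In a square planar complex each vertex has one trans partner and two cis neighbours.
The distinct arrangements are (2 in all): py cis; py trans.
Each arrangement has an internal mirror plane or centre of symmetry, so none is chiral.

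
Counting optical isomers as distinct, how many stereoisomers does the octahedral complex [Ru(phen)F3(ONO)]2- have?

Each phen is bidentate and must span two cis positions.
Working through the distinct placements yields 2 geometric isomers: F mer; F fac.
Each arrangement has an internal mirror plane or centre of symmetry, so none is chiral.

2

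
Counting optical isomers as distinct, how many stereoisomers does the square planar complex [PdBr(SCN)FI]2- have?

3

In a square planar complex each vertex has one trans partner and two cis neighbours.
Systematic placement gives 3 geometric isomers: (Br/I trans, F/SCN trans); (Br/SCN trans, F/I trans); (Br/F trans, I/SCN trans).
Each arrangement has an internal mirror plane or centre of symmetry, so none is chiral.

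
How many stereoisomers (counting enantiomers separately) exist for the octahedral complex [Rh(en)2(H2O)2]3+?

The six octahedral sites form three mutually perpendicular trans pairs.
Each en is bidentate and must span two cis positions.
Systematic placement gives 2 geometric isomers: H2O trans; H2O cis (chiral).
One of these lacks any improper symmetry element and so occurs as an enantiomeric pair, giving 2 + 1 = 3 stereoisomers in total.

3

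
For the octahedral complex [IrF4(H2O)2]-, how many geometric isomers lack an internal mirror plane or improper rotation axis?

There are 2 geometric isomers: H2O trans; H2O cis.
Each arrangement has an internal mirror plane or centre of symmetry, so none is chiral.

0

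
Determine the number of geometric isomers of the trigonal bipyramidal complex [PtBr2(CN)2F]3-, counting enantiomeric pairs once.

5

A trigonal bipyramid has two axial and three equatorial sites, which are chemically inequivalent.
Placing the ligands in turn and identifying arrangements related by rotation or reflection leaves 5 distinct geometric isomers.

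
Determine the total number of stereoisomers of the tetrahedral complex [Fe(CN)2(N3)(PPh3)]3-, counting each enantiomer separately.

All four vertices of a tetrahedron are equivalent and mutually adjacent, so cis/trans isomerism cannot arise.
Only one geometric arrangement is possible.

1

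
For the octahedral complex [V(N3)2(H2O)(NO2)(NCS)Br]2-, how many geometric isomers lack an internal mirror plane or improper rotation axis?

Exhaustive case analysis gives 9 geometric isomers.
Of these, 6 lack any improper symmetry element and so occur as enantiomeric pairs, giving 9 + 6 = 15 stereoisomers in total.

6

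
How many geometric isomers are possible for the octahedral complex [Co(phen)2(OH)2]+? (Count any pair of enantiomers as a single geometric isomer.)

The six octahedral sites form three mutually perpendicular trans pairs.
Each phen is bidentate and must span two cis positions.
There are 2 geometric isomers: OH trans; OH cis (chiral).

2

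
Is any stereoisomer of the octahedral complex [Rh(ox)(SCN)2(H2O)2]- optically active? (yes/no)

yes

An octahedron has six vertices in three trans pairs; every non-trans pair is cis.
Each ox is bidentate and must span two cis positions.
The distinct arrangements are (3 in all): SCN cis, H2O trans; SCN cis, H2O cis (chiral); SCN trans, H2O cis.
One of these lacks any improper symmetry element and so occurs as an enantiomeric pair, giving 3 + 1 = 4 stereoisomers in total.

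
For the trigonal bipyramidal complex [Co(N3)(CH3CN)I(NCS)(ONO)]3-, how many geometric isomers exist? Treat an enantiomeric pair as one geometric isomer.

Exhaustive case analysis gives 10 geometric isomers.

10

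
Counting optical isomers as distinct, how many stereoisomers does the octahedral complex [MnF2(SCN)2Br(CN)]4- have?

8

Working through the distinct placements yields 6 geometric isomers: F trans, SCN trans; F cis, SCN cis (3 arrangements, 2 chiral); F cis, SCN trans; F trans, SCN cis.
Of these, 2 lack any improper symmetry element and so occur as enantiomeric pairs, giving 6 + 2 = 8 stereoisomers in total.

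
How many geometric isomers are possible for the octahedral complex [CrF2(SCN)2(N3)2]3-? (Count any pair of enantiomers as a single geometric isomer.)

5

An octahedron has six vertices in three trans pairs; every non-trans pair is cis.
Working through the distinct placements yields 5 geometric isomers: F trans, SCN trans, N3 trans; F trans, SCN cis, N3 cis; F cis, SCN trans, N3 cis; F cis, SCN cis, N3 cis (chiral); F cis, SCN cis, N3 trans.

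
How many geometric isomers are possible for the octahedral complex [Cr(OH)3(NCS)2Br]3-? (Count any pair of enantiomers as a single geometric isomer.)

The six octahedral sites form three mutually perpendicular trans pairs.
Systematic placement gives 3 geometric isomers: OH mer, NCS cis; OH mer, NCS trans; OH fac, NCS cis.

3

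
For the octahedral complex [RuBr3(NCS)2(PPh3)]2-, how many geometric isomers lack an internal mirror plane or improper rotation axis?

Working through the distinct placements yields 3 geometric isomers: Br mer, NCS cis; Br mer, NCS trans; Br fac, NCS cis.
Each arrangement has an internal mirror plane or centre of symmetry, so none is chiral.

0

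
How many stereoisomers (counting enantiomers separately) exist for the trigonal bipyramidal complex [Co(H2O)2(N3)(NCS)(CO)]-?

A trigonal bipyramid has two axial and three equatorial sites, which are chemically inequivalent.
Systematic enumeration (placing each ligand type in turn and discarding arrangements equivalent by rotation or reflection) gives 7 geometric isomers.
Of these, 3 lack any improper symmetry element and so occur as enantiomeric pairs, giving 7 + 3 = 10 stereoisomers in total.

10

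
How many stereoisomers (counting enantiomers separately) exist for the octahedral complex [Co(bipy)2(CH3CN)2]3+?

An octahedron has six vertices in three trans pairs; every non-trans pair is cis.
Each bipy is bidentate and must span two cis positions.
Systematic placement gives 2 geometric isomers: CH3CN trans; CH3CN cis (chiral).
One of these lacks any improper symmetry element and so occurs as an enantiomeric pair, giving 2 + 1 = 3 stereoisomers in total.

3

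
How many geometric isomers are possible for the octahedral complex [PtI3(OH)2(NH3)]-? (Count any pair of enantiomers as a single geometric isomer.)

The six octahedral sites form three mutually perpendicular trans pairs.
Systematic placement gives 3 geometric isomers: I mer, OH trans; I mer, OH cis; I fac, OH cis.

3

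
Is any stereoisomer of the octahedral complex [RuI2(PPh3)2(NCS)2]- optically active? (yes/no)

yes

There are 5 geometric isomers: I trans, PPh3 trans, NCS trans; I trans, PPh3 cis, NCS cis; I cis, PPh3 trans, NCS cis; I cis, PPh3 cis, NCS cis (chiral); I cis, PPh3 cis, NCS trans.
One of these lacks any improper symmetry element and so occurs as an enantiomeric pair, giving 5 + 1 = 6 stereoisomers in total.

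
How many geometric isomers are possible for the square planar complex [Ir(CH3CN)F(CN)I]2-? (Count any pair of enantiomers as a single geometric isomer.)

3

In a square planar complex each vertex has one trans partner and two cis neighbours.
There are 3 geometric isomers: (CH3CN/F trans, CN/I trans); (CH3CN/I trans, CN/F trans); (CH3CN/CN trans, F/I trans).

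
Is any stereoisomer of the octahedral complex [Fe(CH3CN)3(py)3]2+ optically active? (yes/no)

no

In an octahedral complex each vertex has one trans partner and four cis neighbours.
Working through the distinct placements yields 2 geometric isomers: CH3CN mer; CH3CN fac.
Each arrangement has an internal mirror plane or centre of symmetry, so none is chiral.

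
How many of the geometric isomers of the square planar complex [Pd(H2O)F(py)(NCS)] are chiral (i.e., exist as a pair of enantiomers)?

0

A square has two trans pairs of vertices; adjacent vertices are cis.
Systematic placement gives 3 geometric isomers: (F/NCS trans, H2O/py trans); (F/py trans, H2O/NCS trans); (F/H2O trans, NCS/py trans).
Each arrangement has an internal mirror plane or centre of symmetry, so none is chiral.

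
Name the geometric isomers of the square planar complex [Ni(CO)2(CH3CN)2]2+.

cis and trans

In a square planar complex each vertex has one trans partner and two cis neighbours.
There are 2 geometric isomers: CO cis; CO trans.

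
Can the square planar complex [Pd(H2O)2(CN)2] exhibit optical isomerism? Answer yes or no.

no

There are 2 geometric isomers: H2O cis; H2O trans.
Each arrangement has an internal mirror plane or centre of symmetry, so none is chiral.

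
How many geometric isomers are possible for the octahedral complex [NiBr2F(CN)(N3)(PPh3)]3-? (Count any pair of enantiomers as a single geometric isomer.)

9

In an octahedral complex each vertex has one trans partner and four cis neighbours.
Systematic enumeration (placing each ligand type in turn and discarding arrangements equivalent by rotation or reflection) gives 9 geometric isomers.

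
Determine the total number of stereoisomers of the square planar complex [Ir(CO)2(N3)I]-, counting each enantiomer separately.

2

In a square planar complex each vertex has one trans partner and two cis neighbours.
Working through the distinct placements yields 2 geometric isomers: CO cis; CO trans.
Each arrangement has an internal mirror plane or centre of symmetry, so none is chiral.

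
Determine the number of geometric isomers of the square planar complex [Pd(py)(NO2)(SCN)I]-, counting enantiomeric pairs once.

A square has two trans pairs of vertices; adjacent vertices are cis.
Working through the distinct placements yields 3 geometric isomers: (I/SCN trans, NO2/py trans); (I/py trans, NO2/SCN trans); (I/NO2 trans, SCN/py trans).

3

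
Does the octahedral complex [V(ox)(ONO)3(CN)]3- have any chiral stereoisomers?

Each ox is bidentate and must span two cis positions.
There are 2 geometric isomers: ONO fac; ONO mer.
Each arrangement has an internal mirror plane or centre of symmetry, so none is chiral.

no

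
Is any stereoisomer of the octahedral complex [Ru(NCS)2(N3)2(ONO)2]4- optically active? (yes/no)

The six octahedral sites form three mutually perpendicular trans pairs.
The distinct arrangements are (5 in all): NCS trans, N3 trans, ONO trans; NCS cis, N3 trans, ONO cis; NCS cis, N3 cis, ONO trans; NCS cis, N3 cis, ONO cis (chiral); NCS trans, N3 cis, ONO cis.
One of these lacks any improper symmetry element and so occurs as an enantiomeric pair, giving 5 + 1 = 6 stereoisomers in total.

yes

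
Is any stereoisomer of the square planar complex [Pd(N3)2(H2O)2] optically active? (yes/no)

In a square planar complex each vertex has one trans partner and two cis neighbours.
There are 2 geometric isomers: N3 cis; N3 trans.
Each arrangement has an internal mirror plane or centre of symmetry, so none is chiral.

no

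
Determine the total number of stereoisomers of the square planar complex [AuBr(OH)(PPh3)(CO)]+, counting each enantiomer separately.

3

In a square planar complex each vertex has one trans partner and two cis neighbours.
There are 3 geometric isomers: (Br/OH trans, CO/PPh3 trans); (Br/PPh3 trans, CO/OH trans); (Br/CO trans, OH/PPh3 trans).
Each arrangement has an internal mirror plane or centre of symmetry, so none is chiral.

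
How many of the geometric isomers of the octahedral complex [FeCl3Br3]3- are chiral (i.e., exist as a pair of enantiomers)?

Working through the distinct placements yields 2 geometric isomers: Cl mer; Cl fac.
Each arrangement has an internal mirror plane or centre of symmetry, so none is chiral.

0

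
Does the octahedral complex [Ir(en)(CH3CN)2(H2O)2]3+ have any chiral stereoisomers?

yes

The six octahedral sites form three mutually perpendicular trans pairs.
Each en is bidentate and must span two cis positions.
The distinct arrangements are (3 in all): CH3CN trans, H2O cis; CH3CN cis, H2O cis (chiral); CH3CN cis, H2O trans.
One of these lacks any improper symmetry element and so occurs as an enantiomeric pair, giving 3 + 1 = 4 stereoisomers in total.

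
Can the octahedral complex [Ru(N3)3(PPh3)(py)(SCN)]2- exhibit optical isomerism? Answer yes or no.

Working through the distinct placements yields 4 geometric isomers: N3 mer (3 arrangements); N3 fac (chiral).
One of these lacks any improper symmetry element and so occurs as an enantiomeric pair, giving 4 + 1 = 5 stereoisomers in total.

yes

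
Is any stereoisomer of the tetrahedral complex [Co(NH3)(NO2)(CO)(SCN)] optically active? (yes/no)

In a tetrahedral complex all four positions are equivalent and every pair of ligands is adjacent — there is no cis/trans distinction.
Only one geometric arrangement is possible; it has no improper symmetry element, so it exists as a pair of enantiomers (2 stereoisomers).

yes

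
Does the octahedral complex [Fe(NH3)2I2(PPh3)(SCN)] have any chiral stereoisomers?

yes

In an octahedral complex each vertex has one trans partner and four cis neighbours.
Systematic placement gives 6 geometric isomers: NH3 trans, I trans; NH3 cis, I trans; NH3 cis, I cis (3 arrangements, 2 chiral); NH3 trans, I cis.
Of these, 2 lack any improper symmetry element and so occur as enantiomeric pairs, giving 6 + 2 = 8 stereoisomers in total.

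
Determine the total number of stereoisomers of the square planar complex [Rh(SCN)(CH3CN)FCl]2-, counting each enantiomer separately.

A square has two trans pairs of vertices; adjacent vertices are cis.
There are 3 geometric isomers: (CH3CN/F trans, Cl/SCN trans); (CH3CN/SCN trans, Cl/F trans); (CH3CN/Cl trans, F/SCN trans).
Each arrangement has an internal mirror plane or centre of symmetry, so none is chiral.

3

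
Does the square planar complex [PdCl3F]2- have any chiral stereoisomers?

no

A square has two trans pairs of vertices; adjacent vertices are cis.
Only one geometric arrangement is possible.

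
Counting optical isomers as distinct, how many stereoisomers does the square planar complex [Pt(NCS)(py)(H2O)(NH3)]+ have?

A square has two trans pairs of vertices; adjacent vertices are cis.
There are 3 geometric isomers: (H2O/NH3 trans, NCS/py trans); (H2O/py trans, NCS/NH3 trans); (H2O/NCS trans, NH3/py trans).
Each arrangement has an internal mirror plane or centre of symmetry, so none is chiral.

3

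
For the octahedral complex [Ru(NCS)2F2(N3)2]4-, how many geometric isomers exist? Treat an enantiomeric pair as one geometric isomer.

5

An octahedron has six vertices in three trans pairs; every non-trans pair is cis.
Systematic placement gives 5 geometric isomers: NCS trans, F trans, N3 trans; NCS cis, F trans, N3 cis; NCS trans, F cis, N3 cis; NCS cis, F cis, N3 cis (chiral); NCS cis, F cis, N3 trans.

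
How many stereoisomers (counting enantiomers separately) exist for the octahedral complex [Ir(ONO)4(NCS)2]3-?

The six octahedral sites form three mutually perpendicular trans pairs.
Working through the distinct placements yields 2 geometric isomers: NCS trans; NCS cis.
Each arrangement has an internal mirror plane or centre of symmetry, so none is chiral.

2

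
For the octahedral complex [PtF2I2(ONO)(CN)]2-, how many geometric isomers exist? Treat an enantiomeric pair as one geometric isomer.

An octahedron has six vertices in three trans pairs; every non-trans pair is cis.
Systematic placement gives 6 geometric isomers: F cis, I cis (3 arrangements, 2 chiral); F cis, I trans; F trans, I cis; F trans, I trans.

6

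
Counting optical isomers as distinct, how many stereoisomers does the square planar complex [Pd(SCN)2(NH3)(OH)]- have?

2

In a square planar complex each vertex has one trans partner and two cis neighbours.
There are 2 geometric isomers: SCN cis; SCN trans.
Each arrangement has an internal mirror plane or centre of symmetry, so none is chiral.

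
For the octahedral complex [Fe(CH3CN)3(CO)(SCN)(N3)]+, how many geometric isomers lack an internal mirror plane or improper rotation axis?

1

The six octahedral sites form three mutually perpendicular trans pairs.
Systematic placement gives 4 geometric isomers: CH3CN mer (3 arrangements); CH3CN fac (chiral).
One of these lacks any improper symmetry element and so occurs as an enantiomeric pair, giving 4 + 1 = 5 stereoisomers in total.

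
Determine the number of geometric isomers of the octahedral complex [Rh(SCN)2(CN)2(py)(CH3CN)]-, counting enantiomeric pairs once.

An octahedron has six vertices in three trans pairs; every non-trans pair is cis.
There are 6 geometric isomers: SCN cis, CN cis (3 arrangements, 2 chiral); SCN trans, CN cis; SCN cis, CN trans; SCN trans, CN trans.

6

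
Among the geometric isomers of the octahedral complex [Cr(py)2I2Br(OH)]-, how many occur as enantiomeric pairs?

2

An octahedron has six vertices in three trans pairs; every non-trans pair is cis.
There are 6 geometric isomers: py trans, I cis; py cis, I cis (3 arrangements, 2 chiral); py trans, I trans; py cis, I trans.
Of these, 2 lack any improper symmetry element and so occur as enantiomeric pairs, giving 6 + 2 = 8 stereoisomers in total.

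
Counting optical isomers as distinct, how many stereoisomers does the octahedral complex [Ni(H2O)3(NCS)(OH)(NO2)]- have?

5

The six octahedral sites form three mutually perpendicular trans pairs.
Working through the distinct placements yields 4 geometric isomers: H2O mer (3 arrangements); H2O fac (chiral).
One of these lacks any improper symmetry element and so occurs as an enantiomeric pair, giving 4 + 1 = 5 stereoisomers in total.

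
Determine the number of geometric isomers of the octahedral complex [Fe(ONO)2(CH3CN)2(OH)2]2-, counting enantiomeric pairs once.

In an octahedral complex each vertex has one trans partner and four cis neighbours.
The distinct arrangements are (5 in all): ONO trans, CH3CN trans, OH trans; ONO cis, CH3CN trans, OH cis; ONO trans, CH3CN cis, OH cis; ONO cis, CH3CN cis, OH cis (chiral); ONO cis, CH3CN cis, OH trans.

5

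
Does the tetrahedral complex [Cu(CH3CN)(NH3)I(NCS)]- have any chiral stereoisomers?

yes

Only one geometric arrangement is possible; it has no improper symmetry element, so it exists as a pair of enantiomers (2 stereoisomers).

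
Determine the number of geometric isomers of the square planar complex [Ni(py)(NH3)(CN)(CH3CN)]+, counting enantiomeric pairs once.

3

In a square planar complex each vertex has one trans partner and two cis neighbours.
Working through the distinct placements yields 3 geometric isomers: (CH3CN/NH3 trans, CN/py trans); (CH3CN/py trans, CN/NH3 trans); (CH3CN/CN trans, NH3/py trans).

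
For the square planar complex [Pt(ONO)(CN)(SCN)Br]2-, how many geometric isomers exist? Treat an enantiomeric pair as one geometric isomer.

There are 3 geometric isomers: (Br/ONO trans, CN/SCN trans); (Br/SCN trans, CN/ONO trans); (Br/CN trans, ONO/SCN trans).

3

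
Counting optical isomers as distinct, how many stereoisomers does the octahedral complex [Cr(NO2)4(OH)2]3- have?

2

An octahedron has six vertices in three trans pairs; every non-trans pair is cis.
Working through the distinct placements yields 2 geometric isomers: OH trans; OH cis.
Each arrangement has an internal mirror plane or centre of symmetry, so none is chiral.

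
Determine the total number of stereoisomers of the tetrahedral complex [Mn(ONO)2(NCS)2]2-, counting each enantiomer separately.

1

All four vertices of a tetrahedron are equivalent and mutually adjacent, so cis/trans isomerism cannot arise.
Only one geometric arrangement is possible.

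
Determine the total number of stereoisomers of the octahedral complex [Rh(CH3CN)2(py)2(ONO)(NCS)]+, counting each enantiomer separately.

In an octahedral complex each vertex has one trans partner and four cis neighbours.
Working through the distinct placements yields 6 geometric isomers: CH3CN trans, py trans; CH3CN trans, py cis; CH3CN cis, py trans; CH3CN cis, py cis (3 arrangements, 2 chiral).
Of these, 2 lack any improper symmetry element and so occur as enantiomeric pairs, giving 6 + 2 = 8 stereoisomers in total.

8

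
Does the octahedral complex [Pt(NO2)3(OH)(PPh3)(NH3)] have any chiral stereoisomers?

yes

There are 4 geometric isomers: NO2 mer (3 arrangements); NO2 fac (chiral).
One of these lacks any improper symmetry element and so occurs as an enantiomeric pair, giving 4 + 1 = 5 stereoisomers in total.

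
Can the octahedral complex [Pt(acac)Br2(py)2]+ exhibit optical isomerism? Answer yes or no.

yes

Each acac is bidentate and must span two cis positions.
There are 3 geometric isomers: Br trans, py cis; Br cis, py trans; Br cis, py cis (chiral).
One of these lacks any improper symmetry element and so occurs as an enantiomeric pair, giving 3 + 1 = 4 stereoisomers in total.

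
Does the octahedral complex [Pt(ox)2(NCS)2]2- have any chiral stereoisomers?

In an octahedral complex each vertex has one trans partner and four cis neighbours.
Each ox is bidentate and must span two cis positions.
The distinct arrangements are (2 in all): NCS trans; NCS cis (chiral).
One of these lacks any improper symmetry element and so occurs as an enantiomeric pair, giving 2 + 1 = 3 stereoisomers in total.

yes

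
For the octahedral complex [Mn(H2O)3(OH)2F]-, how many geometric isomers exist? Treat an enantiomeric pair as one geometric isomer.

The six octahedral sites form three mutually perpendicular trans pairs.
Systematic placement gives 3 geometric isomers: H2O mer, OH trans; H2O fac, OH cis; H2O mer, OH cis.

3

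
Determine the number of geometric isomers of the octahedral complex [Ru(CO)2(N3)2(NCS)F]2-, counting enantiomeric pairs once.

6

The six octahedral sites form three mutually perpendicular trans pairs.
The distinct arrangements are (6 in all): CO trans, N3 cis; CO trans, N3 trans; CO cis, N3 cis (3 arrangements, 2 chiral); CO cis, N3 trans.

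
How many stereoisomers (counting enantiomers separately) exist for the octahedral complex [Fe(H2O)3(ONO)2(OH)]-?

The six octahedral sites form three mutually perpendicular trans pairs.
There are 3 geometric isomers: H2O mer, ONO trans; H2O mer, ONO cis; H2O fac, ONO cis.
Each arrangement has an internal mirror plane or centre of symmetry, so none is chiral.

3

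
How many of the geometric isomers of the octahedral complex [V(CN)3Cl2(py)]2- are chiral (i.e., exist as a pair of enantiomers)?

An octahedron has six vertices in three trans pairs; every non-trans pair is cis.
Working through the distinct placements yields 3 geometric isomers: CN mer, Cl cis; CN mer, Cl trans; CN fac, Cl cis.
Each arrangement has an internal mirror plane or centre of symmetry, so none is chiral.

0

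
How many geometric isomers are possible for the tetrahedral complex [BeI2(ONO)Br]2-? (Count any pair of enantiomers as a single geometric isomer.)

In a tetrahedral complex all four positions are equivalent and every pair of ligands is adjacent — there is no cis/trans distinction.
Only one geometric arrangement is possible.

1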